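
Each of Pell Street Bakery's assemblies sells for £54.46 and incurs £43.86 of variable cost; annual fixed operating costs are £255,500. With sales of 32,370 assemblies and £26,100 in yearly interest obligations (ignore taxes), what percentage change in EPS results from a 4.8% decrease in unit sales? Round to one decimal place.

Contribution at this volume is 32,370 × £10.60 = £343,122.00.
Operating income = contribution − fixed costs = £343,122.00 − £255,500 = £87,622.00.
Interest = £26,100.00, so EBIT − I = £61,522.00.
DCL = total CM / (EBIT − I) = £343,122.00 / £61,522.00 = 5.5772.
EPS therefore changes by 5.5772 × (-4.8%) = -26.8%.

-26.8%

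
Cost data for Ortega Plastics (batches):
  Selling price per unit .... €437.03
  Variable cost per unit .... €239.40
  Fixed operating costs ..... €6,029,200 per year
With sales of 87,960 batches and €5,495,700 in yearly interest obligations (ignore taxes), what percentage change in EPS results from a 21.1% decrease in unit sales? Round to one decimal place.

-62.6%

Contribution at this volume is 87,960 × €197.63 = €17,383,534.80.
EBIT = €17,383,534.80 − €6,029,200 = €11,354,334.80.
Interest = €5,495,700.00, so EBIT − I = €5,858,634.80.
DCL = total CM / (EBIT − I) = €17,383,534.80 / €5,858,634.80 = 2.9672.
EPS therefore changes by 2.9672 × (-21.1%) = -62.6%.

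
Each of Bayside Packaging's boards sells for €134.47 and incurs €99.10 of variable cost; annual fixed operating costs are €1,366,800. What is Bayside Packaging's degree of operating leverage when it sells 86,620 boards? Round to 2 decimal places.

Contribution at this volume is 86,620 × €35.37 = €3,063,749.40.
EBIT = €3,063,749.40 − €1,366,800 = €1,696,949.40.
Degree of operating leverage = €3,063,749.40 / €1,696,949.40 = 1.8054.

1.81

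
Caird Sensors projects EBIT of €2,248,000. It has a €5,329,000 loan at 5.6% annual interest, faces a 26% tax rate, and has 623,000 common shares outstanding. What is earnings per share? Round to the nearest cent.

€2.32

Interest = €298,424.00, so EBT = €2,248,000 − €298,424.00 = €1,949,576.00.
After tax at 26%: net income = €1,949,576.00 × 0.74 = €1,442,686.24.
EPS = €1,442,686.24 ÷ 623,000 = €2.32.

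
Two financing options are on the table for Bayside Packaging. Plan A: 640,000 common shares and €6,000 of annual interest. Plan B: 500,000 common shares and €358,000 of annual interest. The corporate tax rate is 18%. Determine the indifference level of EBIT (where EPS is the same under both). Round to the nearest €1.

€1,615,143

Set EPS_A = EPS_B: (EBIT − €6,000)(1 − 0.18) ÷ 640,000 = (EBIT − €358,000)(1 − 0.18) ÷ 500,000.
The (1 − t) factor cancels: (EBIT − 6,000) × 500,000 = (EBIT − 358,000) × 640,000.
EBIT × (640,000 − 500,000) = 358,000 × 640,000 − 6,000 × 500,000 = 226,120,000,000, so EBIT = 226,120,000,000 ÷ 140,000 = 1,615,142.86.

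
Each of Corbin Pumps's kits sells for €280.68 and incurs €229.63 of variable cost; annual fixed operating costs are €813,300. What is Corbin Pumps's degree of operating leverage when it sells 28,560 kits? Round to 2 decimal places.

2.26

Total contribution margin = 28,560 × €51.05 = €1,457,988.00.
EBIT = €1,457,988.00 − €813,300 = €644,688.00.
DOL = contribution ÷ EBIT = €1,457,988.00 ÷ €644,688.00 = 2.2615.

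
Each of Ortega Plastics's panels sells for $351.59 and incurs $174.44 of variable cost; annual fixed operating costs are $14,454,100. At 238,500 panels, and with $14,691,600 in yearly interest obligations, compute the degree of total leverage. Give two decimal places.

Total contribution margin = 238,500 × $177.15 = $42,250,275.00.
Operating income = contribution − fixed costs = $42,250,275.00 − $14,454,100 = $27,796,175.00. Interest = $14,691,600.00, so EBIT − I = $13,104,575.00.
DCL = contribution ÷ (EBIT − I) = $42,250,275.00 ÷ $13,104,575.00 = 3.2241.

3.22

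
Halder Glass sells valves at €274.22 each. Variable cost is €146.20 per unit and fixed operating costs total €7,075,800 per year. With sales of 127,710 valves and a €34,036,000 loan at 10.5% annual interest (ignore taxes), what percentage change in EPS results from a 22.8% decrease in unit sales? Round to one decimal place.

At 127,710 units, contribution = 127,710 × €128.02 = €16,349,434.20.
Operating income = contribution − fixed costs = €16,349,434.20 − €7,075,800 = €9,273,634.20.
After interest of €3,573,780.00, pre-tax earnings = €5,699,854.20.
DCL = total CM / (EBIT − I) = €16,349,434.20 / €5,699,854.20 = 2.8684.
%ΔEPS = DCL × %ΔSales = 2.8684 × -22.8% = -65.4%.

-65.4%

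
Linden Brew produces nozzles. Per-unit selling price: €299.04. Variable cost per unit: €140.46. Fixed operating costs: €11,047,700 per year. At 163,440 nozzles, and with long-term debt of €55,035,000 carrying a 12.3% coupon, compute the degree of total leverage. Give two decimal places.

3.20

Total contribution margin = 163,440 × €158.58 = €25,918,315.20.
Operating income = contribution − fixed costs = €25,918,315.20 − €11,047,700 = €14,870,615.20. Interest = €6,769,305.00.
DOL = €25,918,315.20 ÷ €14,870,615.20 = 1.7429; DFL = €14,870,615.20 ÷ €8,101,310.20 = 1.8356.
DCL = DOL × DFL = 1.7429 × 1.8356 = 3.1993.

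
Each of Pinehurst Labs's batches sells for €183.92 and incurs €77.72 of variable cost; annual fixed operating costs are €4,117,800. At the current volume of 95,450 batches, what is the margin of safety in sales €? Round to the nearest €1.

Contribution margin per unit = €183.92 − €77.72 = €106.20. Break-even units = €4,117,800 ÷ €106.20 = 38,774.01; break-even revenue = 38,774.01 × €183.92 = €7,131,316.16.
Current sales = 95,450 × €183.92 = €17,555,164.00.
Margin of safety = €17,555,164.00 − €7,131,316.16 = €10,423,848.

€10,423,848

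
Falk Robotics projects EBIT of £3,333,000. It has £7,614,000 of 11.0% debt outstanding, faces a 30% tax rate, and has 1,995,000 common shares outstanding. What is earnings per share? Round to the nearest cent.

Pre-tax income = £3,333,000 − £837,540.00 = £2,495,460.00.
After tax at 30%: net income = £2,495,460.00 × 0.70 = £1,746,822.00.
EPS = £1,746,822.00 ÷ 1,995,000 = £0.88.

£0.88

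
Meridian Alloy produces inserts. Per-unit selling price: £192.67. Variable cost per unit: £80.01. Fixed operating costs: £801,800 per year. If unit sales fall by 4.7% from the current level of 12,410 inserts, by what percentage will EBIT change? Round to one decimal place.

-11.0%

Contribution at this volume is 12,410 × £112.66 = £1,398,110.60.
Operating income = contribution − fixed costs = £1,398,110.60 − £801,800 = £596,310.60.
Degree of operating leverage = £1,398,110.60 / £596,310.60 = 2.3446.
%ΔEBIT = DOL × %ΔSales = 2.3446 × -4.7% = -11.0%.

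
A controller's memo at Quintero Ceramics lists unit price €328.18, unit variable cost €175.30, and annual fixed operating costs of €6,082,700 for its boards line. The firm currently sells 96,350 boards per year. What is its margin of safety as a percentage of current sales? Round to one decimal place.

Unit CM = price − variable cost = €328.18 − €175.30 = €152.88. Break-even units = €6,082,700 ÷ €152.88 = 39,787.41; break-even revenue = 39,787.41 × €328.18 = €13,057,433.84.
Actual sales revenue = 96,350 × €328.18 = €31,620,143.00.
Margin of safety = (€31,620,143.00 − €13,057,433.84) ÷ €31,620,143.00 = 58.7%.

58.7%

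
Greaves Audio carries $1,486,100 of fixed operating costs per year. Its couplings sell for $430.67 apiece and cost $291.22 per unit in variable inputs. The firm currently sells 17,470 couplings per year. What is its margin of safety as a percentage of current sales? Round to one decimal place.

39.0%

Unit CM = price − variable cost = $430.67 − $291.22 = $139.45. Break-even units = $1,486,100 ÷ $139.45 = 10,656.87; break-even revenue = 10,656.87 × $430.67 = $4,589,592.59.
Actual sales revenue = 17,470 × $430.67 = $7,523,804.90.
Margin of safety = ($7,523,804.90 − $4,589,592.59) ÷ $7,523,804.90 = 39.0%.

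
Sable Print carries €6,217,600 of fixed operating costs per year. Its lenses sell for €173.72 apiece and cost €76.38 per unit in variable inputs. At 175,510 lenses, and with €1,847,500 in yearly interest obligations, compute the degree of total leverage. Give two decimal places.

1.89

Contribution at this volume is 175,510 × €97.34 = €17,084,143.40.
Subtracting fixed costs: EBIT = €17,084,143.40 − €6,217,600 = €10,866,543.40. Interest = €1,847,500.00, so EBIT − I = €9,019,043.40.
Degree of total leverage = total CM / (EBIT − interest) = €17,084,143.40 / €9,019,043.40 = 1.8942.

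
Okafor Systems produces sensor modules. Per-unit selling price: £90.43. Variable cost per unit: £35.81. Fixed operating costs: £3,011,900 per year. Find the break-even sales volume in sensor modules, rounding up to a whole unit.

55,143 sensor modules

Each unit contributes £90.43 − £35.81 = £54.62.
Break-even volume = fixed costs ÷ CM per unit = £3,011,900 ÷ £54.62 = 55,142.80, so 55,143 sensor modules.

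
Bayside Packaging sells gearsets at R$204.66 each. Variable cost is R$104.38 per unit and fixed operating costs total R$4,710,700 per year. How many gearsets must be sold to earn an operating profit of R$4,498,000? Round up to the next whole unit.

91,830 gearsets

Unit CM = price − variable cost = R$204.66 − R$104.38 = R$100.28.
Units = (FC + target) / CM = (R$4,710,700 + R$4,498,000) / R$100.28 = 91,829.88, so 91,830 gearsets.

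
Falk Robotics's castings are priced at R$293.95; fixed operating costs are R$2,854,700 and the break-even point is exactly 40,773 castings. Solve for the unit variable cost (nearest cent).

At break-even, FC = Q × (P − VC), so P − VC = R$2,854,700 ÷ 40,773 = R$70.0145.
Hence VC = price − CM = R$293.95 − R$70.0145 = R$223.94.

R$223.94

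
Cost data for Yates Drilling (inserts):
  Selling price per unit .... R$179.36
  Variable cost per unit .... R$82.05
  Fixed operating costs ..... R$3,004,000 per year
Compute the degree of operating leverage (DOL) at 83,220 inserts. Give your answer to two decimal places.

1.59

Total contribution margin = 83,220 × R$97.31 = R$8,098,138.20.
Operating income = contribution − fixed costs = R$8,098,138.20 − R$3,004,000 = R$5,094,138.20.
Degree of operating leverage = R$8,098,138.20 / R$5,094,138.20 = 1.5897.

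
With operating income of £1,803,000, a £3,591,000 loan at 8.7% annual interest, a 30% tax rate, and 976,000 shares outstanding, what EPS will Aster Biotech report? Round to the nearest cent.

Pre-tax income = £1,803,000 − £312,417.00 = £1,490,583.00.
Net income = £1,490,583.00 × (1 − 0.30) = £1,043,408.10.
EPS = £1,043,408.10 ÷ 976,000 = £1.07.

£1.07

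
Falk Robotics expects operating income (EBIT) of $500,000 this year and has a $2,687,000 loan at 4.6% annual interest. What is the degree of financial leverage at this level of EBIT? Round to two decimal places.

Annual interest charges come to $123,602.00.
Degree of financial leverage = EBIT / (EBIT − interest) = $500,000 / $376,398.00 = 1.3284.

1.33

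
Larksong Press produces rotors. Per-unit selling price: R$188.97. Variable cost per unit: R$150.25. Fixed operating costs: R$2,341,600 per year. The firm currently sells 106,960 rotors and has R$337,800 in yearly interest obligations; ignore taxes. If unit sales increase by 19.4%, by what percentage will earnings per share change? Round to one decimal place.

+55.0%

Contribution at this volume is 106,960 × R$38.72 = R$4,141,491.20.
Operating income = contribution − fixed costs = R$4,141,491.20 − R$2,341,600 = R$1,799,891.20.
Interest = R$337,800.00, so EBIT − I = R$1,462,091.20.
DCL = total CM / (EBIT − I) = R$4,141,491.20 / R$1,462,091.20 = 2.8326.
EPS therefore changes by 2.8326 × (+19.4%) = +55.0%.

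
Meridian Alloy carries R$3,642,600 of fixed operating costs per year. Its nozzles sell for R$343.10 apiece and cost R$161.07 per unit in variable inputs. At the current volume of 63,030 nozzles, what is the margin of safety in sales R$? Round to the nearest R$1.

R$14,759,823

Unit CM = price − variable cost = R$343.10 − R$161.07 = R$182.03. Break-even units = R$3,642,600 ÷ R$182.03 = 20,010.99; break-even revenue = 20,010.99 × R$343.10 = R$6,865,769.71.
Actual sales revenue = 63,030 × R$343.10 = R$21,625,593.00.
Margin of safety = R$21,625,593.00 − R$6,865,769.71 = R$14,759,823.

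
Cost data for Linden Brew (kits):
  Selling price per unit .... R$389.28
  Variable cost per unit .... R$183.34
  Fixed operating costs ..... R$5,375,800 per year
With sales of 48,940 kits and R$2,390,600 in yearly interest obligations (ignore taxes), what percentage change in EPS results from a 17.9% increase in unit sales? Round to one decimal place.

Contribution at this volume is 48,940 × R$205.94 = R$10,078,703.60.
EBIT = R$10,078,703.60 − R$5,375,800 = R$4,702,903.60.
Interest = R$2,390,600.00, so EBIT − I = R$2,312,303.60.
Degree of combined leverage = contribution ÷ (EBIT − I) = R$10,078,703.60 ÷ R$2,312,303.60 = 4.3587.
%ΔEPS = DCL × %ΔSales = 4.3587 × +17.9% = +78.0%.

+78.0%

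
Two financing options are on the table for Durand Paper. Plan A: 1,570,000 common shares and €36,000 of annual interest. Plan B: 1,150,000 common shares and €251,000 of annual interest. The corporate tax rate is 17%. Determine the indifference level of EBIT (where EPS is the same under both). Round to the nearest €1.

Set EPS_A = EPS_B: (EBIT − €36,000)(1 − 0.17) ÷ 1,570,000 = (EBIT − €251,000)(1 − 0.17) ÷ 1,150,000.
The (1 − t) factor cancels: (EBIT − 36,000) × 1,150,000 = (EBIT − 251,000) × 1,570,000.
EBIT × (1,570,000 − 1,150,000) = 251,000 × 1,570,000 − 36,000 × 1,150,000 = 352,670,000,000, so EBIT = 352,670,000,000 ÷ 420,000 = 839,690.48.

€839,690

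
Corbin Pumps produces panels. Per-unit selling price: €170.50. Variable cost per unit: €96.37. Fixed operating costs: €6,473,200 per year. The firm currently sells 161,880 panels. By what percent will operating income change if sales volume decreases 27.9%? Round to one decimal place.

Total contribution margin = 161,880 × €74.13 = €12,000,164.40.
Subtracting fixed costs: EBIT = €12,000,164.40 − €6,473,200 = €5,526,964.40.
DOL = contribution ÷ EBIT = €12,000,164.40 ÷ €5,526,964.40 = 2.1712.
%ΔEBIT = DOL × %ΔSales = 2.1712 × -27.9% = -60.6%.

-60.6%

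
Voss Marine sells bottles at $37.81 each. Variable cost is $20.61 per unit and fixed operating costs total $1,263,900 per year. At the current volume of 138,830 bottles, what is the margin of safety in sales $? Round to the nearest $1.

$2,470,787

Contribution margin per unit = $37.81 − $20.61 = $17.20. Break-even units = $1,263,900 ÷ $17.20 = 73,482.56; break-even revenue = 73,482.56 × $37.81 = $2,778,375.52.
Actual sales revenue = 138,830 × $37.81 = $5,249,162.30.
Margin of safety = $5,249,162.30 − $2,778,375.52 = $2,470,787.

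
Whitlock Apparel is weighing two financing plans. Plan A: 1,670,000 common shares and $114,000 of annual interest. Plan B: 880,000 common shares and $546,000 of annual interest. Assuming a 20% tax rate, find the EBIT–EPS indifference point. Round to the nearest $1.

$1,027,215

At indifference, (EBIT − 114,000)(1 − t)/1,670,000 = (EBIT − 546,000)(1 − t)/880,000.
Cancelling (1 − t) and cross-multiplying: 880,000·(EBIT − 114,000) = 1,670,000·(EBIT − 546,000).
EBIT × (1,670,000 − 880,000) = 546,000 × 1,670,000 − 114,000 × 880,000 = 811,500,000,000, so EBIT = 811,500,000,000 ÷ 790,000 = 1,027,215.19.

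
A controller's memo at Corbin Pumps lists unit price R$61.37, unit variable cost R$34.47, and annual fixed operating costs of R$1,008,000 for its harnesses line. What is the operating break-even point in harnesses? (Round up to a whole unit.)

37,473 harnesses

Unit CM = price − variable cost = R$61.37 − R$34.47 = R$26.90.
Break-even Q = R$1,008,000 / R$26.90 = 37,472.12 → 37,473 harnesses.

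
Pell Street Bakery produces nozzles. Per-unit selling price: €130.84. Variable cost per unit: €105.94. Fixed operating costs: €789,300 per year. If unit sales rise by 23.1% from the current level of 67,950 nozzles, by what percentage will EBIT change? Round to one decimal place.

+43.3%

Contribution at this volume is 67,950 × €24.90 = €1,691,955.00.
EBIT = €1,691,955.00 − €789,300 = €902,655.00.
Degree of operating leverage = €1,691,955.00 / €902,655.00 = 1.8744.
Operating income changes by 1.8744 × +23.1% = +43.3%.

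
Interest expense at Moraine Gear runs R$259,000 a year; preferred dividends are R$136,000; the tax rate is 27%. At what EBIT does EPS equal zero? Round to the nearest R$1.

Preferred dividends are paid after tax, so their pre-tax equivalent is R$136,000 ÷ (1 − 0.27) = R$186,301.37.
Financial break-even EBIT = interest + D_p ÷ (1 − t) = R$259,000 + R$186,301.37 = R$445,301.37.

R$445,301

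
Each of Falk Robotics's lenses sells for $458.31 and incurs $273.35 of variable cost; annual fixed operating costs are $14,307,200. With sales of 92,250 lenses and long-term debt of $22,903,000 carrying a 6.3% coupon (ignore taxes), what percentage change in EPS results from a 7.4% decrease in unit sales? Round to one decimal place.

Contribution at this volume is 92,250 × $184.96 = $17,062,560.00.
Operating income = contribution − fixed costs = $17,062,560.00 − $14,307,200 = $2,755,360.00.
Interest = $1,442,889.00, so EBIT − I = $1,312,471.00.
DCL = total CM / (EBIT − I) = $17,062,560.00 / $1,312,471.00 = 13.0003.
%ΔEPS = DCL × %ΔSales = 13.0003 × -7.4% = -96.2%.

-96.2%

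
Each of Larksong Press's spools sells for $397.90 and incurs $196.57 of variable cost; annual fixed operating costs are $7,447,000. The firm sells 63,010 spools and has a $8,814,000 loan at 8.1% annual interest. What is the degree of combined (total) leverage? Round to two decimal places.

2.80

Contribution at this volume is 63,010 × $201.33 = $12,685,803.30.
Subtracting fixed costs: EBIT = $12,685,803.30 − $7,447,000 = $5,238,803.30. Interest = $713,934.00, so EBIT − I = $4,524,869.30.
DCL = contribution ÷ (EBIT − I) = $12,685,803.30 ÷ $4,524,869.30 = 2.8036.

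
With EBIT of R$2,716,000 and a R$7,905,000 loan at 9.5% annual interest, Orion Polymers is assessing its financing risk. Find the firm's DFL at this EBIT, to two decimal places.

1.38

Interest = R$750,975.00.
Degree of financial leverage = EBIT / (EBIT − interest) = R$2,716,000 / R$1,965,025.00 = 1.3822.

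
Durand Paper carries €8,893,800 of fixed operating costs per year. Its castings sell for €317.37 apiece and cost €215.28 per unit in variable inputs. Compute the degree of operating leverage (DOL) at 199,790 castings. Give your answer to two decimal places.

Total contribution margin = 199,790 × €102.09 = €20,396,561.10.
Operating income = contribution − fixed costs = €20,396,561.10 − €8,893,800 = €11,502,761.10.
DOL = contribution ÷ EBIT = €20,396,561.10 ÷ €11,502,761.10 = 1.7732.

1.77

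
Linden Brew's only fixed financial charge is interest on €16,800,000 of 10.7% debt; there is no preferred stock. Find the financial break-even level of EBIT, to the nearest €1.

Annual interest = 10.7% × €16,800,000 = €1,797,600.00.
With no preferred dividends, EPS = 0 when EBIT exactly covers interest, so the financial break-even EBIT is €1,797,600.00.

€1,797,600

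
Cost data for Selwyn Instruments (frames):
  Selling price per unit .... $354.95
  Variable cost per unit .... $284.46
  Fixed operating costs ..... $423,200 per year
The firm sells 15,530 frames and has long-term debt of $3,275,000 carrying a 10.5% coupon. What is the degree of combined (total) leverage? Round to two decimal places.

Contribution at this volume is 15,530 × $70.49 = $1,094,709.70.
Subtracting fixed costs: EBIT = $1,094,709.70 − $423,200 = $671,509.70. Interest = $343,875.00.
DOL = $1,094,709.70 ÷ $671,509.70 = 1.6302; DFL = $671,509.70 ÷ $327,634.70 = 2.0496.
DCL = DOL × DFL = 1.6302 × 2.0496 = 3.3413.

3.34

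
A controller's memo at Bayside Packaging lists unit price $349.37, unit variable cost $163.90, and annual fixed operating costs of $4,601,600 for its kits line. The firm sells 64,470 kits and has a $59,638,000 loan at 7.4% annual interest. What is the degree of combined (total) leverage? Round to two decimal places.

Total contribution margin = 64,470 × $185.47 = $11,957,250.90.
Operating income = contribution − fixed costs = $11,957,250.90 − $4,601,600 = $7,355,650.90. Interest = $4,413,212.00, so EBIT − I = $2,942,438.90.
DCL = contribution ÷ (EBIT − I) = $11,957,250.90 ÷ $2,942,438.90 = 4.0637.

4.06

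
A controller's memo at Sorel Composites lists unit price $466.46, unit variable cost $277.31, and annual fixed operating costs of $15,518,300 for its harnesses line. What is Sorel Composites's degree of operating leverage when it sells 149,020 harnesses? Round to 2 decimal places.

At 149,020 units, contribution = 149,020 × $189.15 = $28,187,133.00.
Operating income = contribution − fixed costs = $28,187,133.00 − $15,518,300 = $12,668,833.00.
Degree of operating leverage = $28,187,133.00 / $12,668,833.00 = 2.2249.

2.22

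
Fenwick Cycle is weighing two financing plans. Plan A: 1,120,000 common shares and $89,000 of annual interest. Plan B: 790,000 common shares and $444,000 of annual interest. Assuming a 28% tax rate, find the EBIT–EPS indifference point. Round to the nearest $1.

$1,293,848

At indifference, (EBIT − 89,000)(1 − t)/1,120,000 = (EBIT − 444,000)(1 − t)/790,000.
Cancelling (1 − t) and cross-multiplying: 790,000·(EBIT − 89,000) = 1,120,000·(EBIT − 444,000).
EBIT × (1,120,000 − 790,000) = 444,000 × 1,120,000 − 89,000 × 790,000 = 426,970,000,000, so EBIT = 426,970,000,000 ÷ 330,000 = 1,293,848.48.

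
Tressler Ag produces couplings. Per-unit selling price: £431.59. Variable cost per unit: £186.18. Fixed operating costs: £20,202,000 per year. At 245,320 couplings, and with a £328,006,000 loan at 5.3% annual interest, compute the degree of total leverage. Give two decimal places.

2.66

Total contribution margin = 245,320 × £245.41 = £60,203,981.20.
Subtracting fixed costs: EBIT = £60,203,981.20 − £20,202,000 = £40,001,981.20. Interest = £17,384,318.00, so EBIT − I = £22,617,663.20.
Degree of total leverage = total CM / (EBIT − interest) = £60,203,981.20 / £22,617,663.20 = 2.6618.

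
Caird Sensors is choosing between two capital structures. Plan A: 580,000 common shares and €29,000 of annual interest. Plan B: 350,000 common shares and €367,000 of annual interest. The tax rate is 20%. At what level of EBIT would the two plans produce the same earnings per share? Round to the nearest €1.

€881,348

At indifference, (EBIT − 29,000)(1 − t)/580,000 = (EBIT − 367,000)(1 − t)/350,000.
The (1 − t) factor cancels: (EBIT − 29,000) × 350,000 = (EBIT − 367,000) × 580,000.
Solving, EBIT = (367,000·580,000 − 29,000·350,000) / (580,000 − 350,000) = 202,710,000,000 / 230,000 = 881,347.83.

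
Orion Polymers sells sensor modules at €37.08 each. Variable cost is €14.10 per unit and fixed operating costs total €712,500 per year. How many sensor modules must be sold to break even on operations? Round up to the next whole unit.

31,006 sensor modules

Each unit contributes €37.08 − €14.10 = €22.98.
Units to break even: €712,500 ÷ €22.98 = 31,005.22, rounded up to 31,006.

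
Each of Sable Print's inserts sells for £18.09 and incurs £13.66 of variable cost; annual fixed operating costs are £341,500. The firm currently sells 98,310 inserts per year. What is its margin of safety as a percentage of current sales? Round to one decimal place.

Contribution margin per unit = £18.09 − £13.66 = £4.43. Break-even units = £341,500 ÷ £4.43 = 77,088.04; break-even revenue = 77,088.04 × £18.09 = £1,394,522.57.
Actual sales revenue = 98,310 × £18.09 = £1,778,427.90.
Margin of safety = (£1,778,427.90 − £1,394,522.57) ÷ £1,778,427.90 = 21.6%.

21.6%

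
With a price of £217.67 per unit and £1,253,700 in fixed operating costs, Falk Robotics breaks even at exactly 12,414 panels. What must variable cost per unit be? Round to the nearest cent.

At break-even, FC = Q × (P − VC), so P − VC = £1,253,700 ÷ 12,414 = £100.9908.
Hence VC = price − CM = £217.67 − £100.9908 = £116.68.

£116.68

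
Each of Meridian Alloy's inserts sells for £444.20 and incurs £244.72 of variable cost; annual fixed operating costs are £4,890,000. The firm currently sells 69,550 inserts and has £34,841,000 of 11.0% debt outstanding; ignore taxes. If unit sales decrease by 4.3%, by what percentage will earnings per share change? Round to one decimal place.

-11.6%

Total contribution margin = 69,550 × £199.48 = £13,873,834.00.
EBIT = £13,873,834.00 − £4,890,000 = £8,983,834.00.
After interest of £3,832,510.00, pre-tax earnings = £5,151,324.00.
Degree of combined leverage = contribution ÷ (EBIT − I) = £13,873,834.00 ÷ £5,151,324.00 = 2.6933.
EPS therefore changes by 2.6933 × (-4.3%) = -11.6%.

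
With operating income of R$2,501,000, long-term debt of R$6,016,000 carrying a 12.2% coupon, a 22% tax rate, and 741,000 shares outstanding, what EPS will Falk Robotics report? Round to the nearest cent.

Interest = R$733,952.00, so EBT = R$2,501,000 − R$733,952.00 = R$1,767,048.00.
After tax at 22%: net income = R$1,767,048.00 × 0.78 = R$1,378,297.44.
EPS = R$1,378,297.44 ÷ 741,000 = R$1.86.

R$1.86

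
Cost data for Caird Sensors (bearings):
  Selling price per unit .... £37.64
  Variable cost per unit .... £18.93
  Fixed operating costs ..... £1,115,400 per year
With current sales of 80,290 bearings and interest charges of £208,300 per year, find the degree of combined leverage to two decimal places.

Contribution at this volume is 80,290 × £18.71 = £1,502,225.90.
EBIT = £1,502,225.90 − £1,115,400 = £386,825.90. Interest = £208,300.00, so EBIT − I = £178,525.90.
DCL = contribution ÷ (EBIT − I) = £1,502,225.90 ÷ £178,525.90 = 8.4146.

8.41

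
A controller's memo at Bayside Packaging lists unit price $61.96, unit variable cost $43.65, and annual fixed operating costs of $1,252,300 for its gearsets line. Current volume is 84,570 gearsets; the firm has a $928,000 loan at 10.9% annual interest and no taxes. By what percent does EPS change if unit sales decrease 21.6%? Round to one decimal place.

At 84,570 units, contribution = 84,570 × $18.31 = $1,548,476.70.
Subtracting fixed costs: EBIT = $1,548,476.70 − $1,252,300 = $296,176.70.
After interest of $101,152.00, pre-tax earnings = $195,024.70.
DCL = total CM / (EBIT − I) = $1,548,476.70 / $195,024.70 = 7.9399.
EPS therefore changes by 7.9399 × (-21.6%) = -171.5%.

-171.5%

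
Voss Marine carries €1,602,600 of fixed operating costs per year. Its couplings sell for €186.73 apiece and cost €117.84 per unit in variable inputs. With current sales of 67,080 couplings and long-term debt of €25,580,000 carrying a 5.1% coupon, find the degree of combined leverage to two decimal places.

Total contribution margin = 67,080 × €68.89 = €4,621,141.20.
Subtracting fixed costs: EBIT = €4,621,141.20 − €1,602,600 = €3,018,541.20. Interest = €1,304,580.00.
DOL = €4,621,141.20 ÷ €3,018,541.20 = 1.5309; DFL = €3,018,541.20 ÷ €1,713,961.20 = 1.7611.
DCL = DOL × DFL = 1.5309 × 1.7611 = 2.6961.

2.70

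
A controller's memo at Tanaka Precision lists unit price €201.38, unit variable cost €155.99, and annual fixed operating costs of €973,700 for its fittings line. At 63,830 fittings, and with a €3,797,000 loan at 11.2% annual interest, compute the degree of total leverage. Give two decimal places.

1.93

Total contribution margin = 63,830 × €45.39 = €2,897,243.70.
Subtracting fixed costs: EBIT = €2,897,243.70 − €973,700 = €1,923,543.70. Interest = €425,264.00.
DOL = €2,897,243.70 ÷ €1,923,543.70 = 1.5062; DFL = €1,923,543.70 ÷ €1,498,279.70 = 1.2838.
DCL = DOL × DFL = 1.5062 × 1.2838 = 1.9337.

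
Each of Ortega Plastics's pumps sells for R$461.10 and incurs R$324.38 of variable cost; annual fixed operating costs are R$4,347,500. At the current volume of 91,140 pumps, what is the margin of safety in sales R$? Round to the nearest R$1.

Each unit contributes R$461.10 − R$324.38 = R$136.72. Break-even units = R$4,347,500 ÷ R$136.72 = 31,798.57; break-even revenue = 31,798.57 × R$461.10 = R$14,662,318.97.
Actual sales revenue = 91,140 × R$461.10 = R$42,024,654.00.
Margin of safety = R$42,024,654.00 − R$14,662,318.97 = R$27,362,335.

R$27,362,335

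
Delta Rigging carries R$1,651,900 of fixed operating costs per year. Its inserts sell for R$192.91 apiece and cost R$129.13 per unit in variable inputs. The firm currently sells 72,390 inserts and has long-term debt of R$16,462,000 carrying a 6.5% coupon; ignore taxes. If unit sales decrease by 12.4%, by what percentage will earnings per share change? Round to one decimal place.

-30.2%

Contribution at this volume is 72,390 × R$63.78 = R$4,617,034.20.
Operating income = contribution − fixed costs = R$4,617,034.20 − R$1,651,900 = R$2,965,134.20.
Interest = R$1,070,030.00, so EBIT − I = R$1,895,104.20.
DCL = total CM / (EBIT − I) = R$4,617,034.20 / R$1,895,104.20 = 2.4363.
%ΔEPS = DCL × %ΔSales = 2.4363 × -12.4% = -30.2%.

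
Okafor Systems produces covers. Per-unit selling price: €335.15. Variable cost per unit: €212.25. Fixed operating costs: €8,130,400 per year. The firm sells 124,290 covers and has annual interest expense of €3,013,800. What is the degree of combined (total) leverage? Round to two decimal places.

At 124,290 units, contribution = 124,290 × €122.90 = €15,275,241.00.
Subtracting fixed costs: EBIT = €15,275,241.00 − €8,130,400 = €7,144,841.00. Interest = €3,013,800.00, so EBIT − I = €4,131,041.00.
DCL = contribution ÷ (EBIT − I) = €15,275,241.00 ÷ €4,131,041.00 = 3.6977.

3.70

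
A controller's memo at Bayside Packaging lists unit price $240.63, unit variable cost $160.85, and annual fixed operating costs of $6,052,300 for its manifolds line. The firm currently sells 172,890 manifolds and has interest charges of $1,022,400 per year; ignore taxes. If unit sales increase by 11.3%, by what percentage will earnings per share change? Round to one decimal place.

Total contribution margin = 172,890 × $79.78 = $13,793,164.20.
Operating income = contribution − fixed costs = $13,793,164.20 − $6,052,300 = $7,740,864.20.
After interest of $1,022,400.00, pre-tax earnings = $6,718,464.20.
Degree of combined leverage = contribution ÷ (EBIT − I) = $13,793,164.20 ÷ $6,718,464.20 = 2.0530.
EPS therefore changes by 2.0530 × (+11.3%) = +23.2%.

+23.2%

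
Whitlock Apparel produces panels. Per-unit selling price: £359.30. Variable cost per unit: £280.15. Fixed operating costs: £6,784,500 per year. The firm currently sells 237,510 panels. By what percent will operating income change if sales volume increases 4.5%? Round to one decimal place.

+7.0%

Total contribution margin = 237,510 × £79.15 = £18,798,916.50.
EBIT = £18,798,916.50 − £6,784,500 = £12,014,416.50.
Degree of operating leverage = £18,798,916.50 / £12,014,416.50 = 1.5647.
So EBIT moves 1.5647 × (+4.5%) = +7.0%.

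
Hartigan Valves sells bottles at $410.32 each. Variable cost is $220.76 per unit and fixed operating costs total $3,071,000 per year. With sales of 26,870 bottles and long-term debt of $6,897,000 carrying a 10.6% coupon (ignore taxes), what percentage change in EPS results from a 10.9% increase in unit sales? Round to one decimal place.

+43.0%

At 26,870 units, contribution = 26,870 × $189.56 = $5,093,477.20.
Operating income = contribution − fixed costs = $5,093,477.20 − $3,071,000 = $2,022,477.20.
After interest of $731,082.00, pre-tax earnings = $1,291,395.20.
DCL = total CM / (EBIT − I) = $5,093,477.20 / $1,291,395.20 = 3.9442.
%ΔEPS = DCL × %ΔSales = 3.9442 × +10.9% = +43.0%.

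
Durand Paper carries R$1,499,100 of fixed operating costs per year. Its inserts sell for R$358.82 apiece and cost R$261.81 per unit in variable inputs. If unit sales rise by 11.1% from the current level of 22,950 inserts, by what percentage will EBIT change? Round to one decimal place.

+34.0%

At 22,950 units, contribution = 22,950 × R$97.01 = R$2,226,379.50.
Operating income = contribution − fixed costs = R$2,226,379.50 − R$1,499,100 = R$727,279.50.
DOL = contribution ÷ EBIT = R$2,226,379.50 ÷ R$727,279.50 = 3.0612.
Operating income changes by 3.0612 × +11.1% = +34.0%.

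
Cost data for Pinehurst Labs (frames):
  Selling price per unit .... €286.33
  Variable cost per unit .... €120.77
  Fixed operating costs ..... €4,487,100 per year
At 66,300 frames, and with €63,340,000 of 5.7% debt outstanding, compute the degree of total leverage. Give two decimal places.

3.81

Total contribution margin = 66,300 × €165.56 = €10,976,628.00.
Subtracting fixed costs: EBIT = €10,976,628.00 − €4,487,100 = €6,489,528.00. Interest = €3,610,380.00, so EBIT − I = €2,879,148.00.
DCL = contribution ÷ (EBIT − I) = €10,976,628.00 ÷ €2,879,148.00 = 3.8125.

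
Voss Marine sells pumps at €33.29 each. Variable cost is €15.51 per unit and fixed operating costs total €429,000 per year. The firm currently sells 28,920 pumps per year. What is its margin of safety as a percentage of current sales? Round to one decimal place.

16.6%

Each unit contributes €33.29 − €15.51 = €17.78. Break-even units = €429,000 ÷ €17.78 = 24,128.23; break-even revenue = 24,128.23 × €33.29 = €803,228.91.
Actual sales revenue = 28,920 × €33.29 = €962,746.80.
Margin of safety = (€962,746.80 − €803,228.91) ÷ €962,746.80 = 16.6%.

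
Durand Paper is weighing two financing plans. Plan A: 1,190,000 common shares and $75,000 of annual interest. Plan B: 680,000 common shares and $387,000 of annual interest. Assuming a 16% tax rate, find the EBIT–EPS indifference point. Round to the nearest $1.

Set EPS_A = EPS_B: (EBIT − $75,000)(1 − 0.16) ÷ 1,190,000 = (EBIT − $387,000)(1 − 0.16) ÷ 680,000.
Cancelling (1 − t) and cross-multiplying: 680,000·(EBIT − 75,000) = 1,190,000·(EBIT − 387,000).
EBIT × (1,190,000 − 680,000) = 387,000 × 1,190,000 − 75,000 × 680,000 = 409,530,000,000, so EBIT = 409,530,000,000 ÷ 510,000 = 803,000.00.

$803,000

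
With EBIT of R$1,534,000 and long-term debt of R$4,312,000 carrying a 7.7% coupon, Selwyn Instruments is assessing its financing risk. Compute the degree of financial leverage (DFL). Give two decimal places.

1.28

Annual interest charges come to R$332,024.00.
DFL = EBIT ÷ (EBIT − I) = R$1,534,000 ÷ (R$1,534,000 − R$332,024.00) = R$1,534,000 ÷ R$1,201,976.00 = 1.2762.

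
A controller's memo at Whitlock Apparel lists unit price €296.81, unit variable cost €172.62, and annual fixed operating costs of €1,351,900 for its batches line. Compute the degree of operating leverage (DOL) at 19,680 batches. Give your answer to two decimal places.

At 19,680 units, contribution = 19,680 × €124.19 = €2,444,059.20.
EBIT = €2,444,059.20 − €1,351,900 = €1,092,159.20.
DOL = contribution ÷ EBIT = €2,444,059.20 ÷ €1,092,159.20 = 2.2378.

2.24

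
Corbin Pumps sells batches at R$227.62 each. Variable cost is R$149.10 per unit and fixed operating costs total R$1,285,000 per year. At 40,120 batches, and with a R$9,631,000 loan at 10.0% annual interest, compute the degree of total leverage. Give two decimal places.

3.49

Total contribution margin = 40,120 × R$78.52 = R$3,150,222.40.
Operating income = contribution − fixed costs = R$3,150,222.40 − R$1,285,000 = R$1,865,222.40. Interest = R$963,100.00, so EBIT − I = R$902,122.40.
Degree of total leverage = total CM / (EBIT − interest) = R$3,150,222.40 / R$902,122.40 = 3.4920.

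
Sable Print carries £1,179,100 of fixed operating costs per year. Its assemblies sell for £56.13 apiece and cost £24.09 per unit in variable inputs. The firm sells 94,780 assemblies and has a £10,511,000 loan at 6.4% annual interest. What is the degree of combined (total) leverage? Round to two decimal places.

2.56

At 94,780 units, contribution = 94,780 × £32.04 = £3,036,751.20.
EBIT = £3,036,751.20 − £1,179,100 = £1,857,651.20. Interest = £672,704.00.
DOL = £3,036,751.20 ÷ £1,857,651.20 = 1.6347; DFL = £1,857,651.20 ÷ £1,184,947.20 = 1.5677.
DCL = DOL × DFL = 1.6347 × 1.5677 = 2.5627.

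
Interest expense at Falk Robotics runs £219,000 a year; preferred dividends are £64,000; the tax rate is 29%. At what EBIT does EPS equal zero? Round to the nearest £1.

Preferred dividends are paid after tax, so their pre-tax equivalent is £64,000 ÷ (1 − 0.29) = £90,140.85.
EPS = 0 when EBIT covers interest plus the pre-tax preferred burden: £219,000 + £90,140.85 = £309,140.85.

£309,141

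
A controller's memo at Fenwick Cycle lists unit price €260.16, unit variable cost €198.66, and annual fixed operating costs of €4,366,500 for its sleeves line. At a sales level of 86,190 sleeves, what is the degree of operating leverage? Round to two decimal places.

Total contribution margin = 86,190 × €61.50 = €5,300,685.00.
EBIT = €5,300,685.00 − €4,366,500 = €934,185.00.
DOL = contribution ÷ EBIT = €5,300,685.00 ÷ €934,185.00 = 5.6741.

5.67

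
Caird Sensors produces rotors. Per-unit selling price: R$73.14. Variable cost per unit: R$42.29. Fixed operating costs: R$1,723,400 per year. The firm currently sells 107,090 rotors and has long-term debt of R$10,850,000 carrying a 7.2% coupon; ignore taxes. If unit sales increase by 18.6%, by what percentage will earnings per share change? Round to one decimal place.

+76.9%

Contribution at this volume is 107,090 × R$30.85 = R$3,303,726.50.
EBIT = R$3,303,726.50 − R$1,723,400 = R$1,580,326.50.
Interest = R$781,200.00, so EBIT − I = R$799,126.50.
Degree of combined leverage = contribution ÷ (EBIT − I) = R$3,303,726.50 ÷ R$799,126.50 = 4.1342.
EPS therefore changes by 4.1342 × (+18.6%) = +76.9%.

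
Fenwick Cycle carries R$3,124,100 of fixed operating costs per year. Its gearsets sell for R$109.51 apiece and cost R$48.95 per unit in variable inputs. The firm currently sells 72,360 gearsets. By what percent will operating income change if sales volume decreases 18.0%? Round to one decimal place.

-62.7%

Total contribution margin = 72,360 × R$60.56 = R$4,382,121.60.
EBIT = R$4,382,121.60 − R$3,124,100 = R$1,258,021.60.
So DOL = total CM / EBIT = R$4,382,121.60 / R$1,258,021.60 = 3.4833.
%ΔEBIT = DOL × %ΔSales = 3.4833 × -18.0% = -62.7%.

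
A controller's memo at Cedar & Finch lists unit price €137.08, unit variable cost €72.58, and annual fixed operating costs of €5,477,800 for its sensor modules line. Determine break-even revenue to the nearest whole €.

CM per unit = €137.08 − €72.58 = €64.50; CM ratio = €64.50 / €137.08 = 0.4705.
Break-even revenue = fixed costs × price ÷ CM = €5,477,800 × €137.08 ÷ €64.50 = €11,641,811.

€11,641,811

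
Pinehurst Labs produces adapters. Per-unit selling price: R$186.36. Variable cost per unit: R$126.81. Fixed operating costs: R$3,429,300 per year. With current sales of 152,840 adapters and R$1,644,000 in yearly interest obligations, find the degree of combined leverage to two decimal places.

Total contribution margin = 152,840 × R$59.55 = R$9,101,622.00.
EBIT = R$9,101,622.00 − R$3,429,300 = R$5,672,322.00. Interest = R$1,644,000.00, so EBIT − I = R$4,028,322.00.
DCL = contribution ÷ (EBIT − I) = R$9,101,622.00 ÷ R$4,028,322.00 = 2.2594.

2.26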